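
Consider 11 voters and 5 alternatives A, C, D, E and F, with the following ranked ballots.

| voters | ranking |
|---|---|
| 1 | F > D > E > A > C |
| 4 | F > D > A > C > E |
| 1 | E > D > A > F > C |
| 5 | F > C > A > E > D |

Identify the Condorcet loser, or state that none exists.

none

Head-to-head results (11 voters):
A–C: A 6–5.
A vs D: 5 to 6, D.
A vs E: A, 9–2.
A vs F: A is ranked higher on 1 ballot, F on 10. F wins 10–1.
C vs D: C is ranked higher on 5 ballots, D on 6. D wins 6–5.
C vs E: C, 9–2.
C vs F: F, 11–0.
D vs E: E wins 6–5.
D vs F: F, 10–1.
E vs F: F, 10–1.
No alternative is winless: A beats C; C beats E; D beats A; E beats D; F beats A. There is no Condorcet loser.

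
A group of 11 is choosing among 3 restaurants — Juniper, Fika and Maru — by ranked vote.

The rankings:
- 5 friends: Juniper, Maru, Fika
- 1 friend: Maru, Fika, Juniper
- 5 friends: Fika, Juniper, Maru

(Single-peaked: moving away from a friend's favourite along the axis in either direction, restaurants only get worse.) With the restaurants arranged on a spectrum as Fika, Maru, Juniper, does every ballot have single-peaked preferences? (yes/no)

Axis positions: Fika=1, Maru=2, Juniper=3.
Type 1 (peak Juniper at position 3): ranking walks positions 3-2-1, expanding outward from the peak — single-peaked.
Type 2 (peak Maru at position 2): ranking walks positions 2-1-3, expanding outward from the peak — single-peaked.
Type 3: ranking walks positions 1-3-2; Juniper is ranked above Maru even though Maru lies between Juniper and the peak Fika on the axis — preferences dip and rise again. Not single-peaked.
Type 3 violates single-peakedness, so the profile is not single-peaked on this axis.

no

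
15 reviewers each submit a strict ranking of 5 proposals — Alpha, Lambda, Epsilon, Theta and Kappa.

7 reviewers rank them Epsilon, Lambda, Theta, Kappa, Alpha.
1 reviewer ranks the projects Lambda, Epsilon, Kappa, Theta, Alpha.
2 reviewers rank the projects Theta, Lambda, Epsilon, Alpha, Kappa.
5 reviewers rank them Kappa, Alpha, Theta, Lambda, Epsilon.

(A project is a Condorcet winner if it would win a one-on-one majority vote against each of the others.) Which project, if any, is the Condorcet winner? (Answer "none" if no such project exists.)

Head-to-head results (15 reviewers):
Alpha vs Lambda: Lambda wins 10–5.
Alpha–Epsilon: Epsilon 10–5.
Alpha vs Theta: Theta, 10–5.
Alpha vs Kappa: Kappa, 13–2.
Lambda–Epsilon: Lambda 8–7.
Lambda vs Theta: Lambda, 8–7.
Lambda vs Kappa: Lambda, 10–5.
Epsilon vs Theta: Epsilon wins 8–7.
Epsilon vs Kappa: Epsilon wins 10–5.
Theta vs Kappa: Theta, 9–6.
Lambda defeats every rival head-to-head and is the Condorcet winner.

Lambda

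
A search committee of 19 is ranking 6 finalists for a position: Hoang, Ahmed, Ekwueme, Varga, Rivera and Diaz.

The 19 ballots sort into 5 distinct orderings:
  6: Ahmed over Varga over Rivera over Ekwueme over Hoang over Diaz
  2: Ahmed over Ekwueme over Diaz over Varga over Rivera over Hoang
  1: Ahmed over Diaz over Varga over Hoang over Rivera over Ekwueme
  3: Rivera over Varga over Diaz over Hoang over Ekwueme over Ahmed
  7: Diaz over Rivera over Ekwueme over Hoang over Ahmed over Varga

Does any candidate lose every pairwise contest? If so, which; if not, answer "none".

Head-to-head results (19 committee members):
Hoang vs Ahmed: Hoang, 10–9.
Hoang vs Ekwueme: 4 to 15, Ekwueme.
Hoang–Varga: Varga 12–7.
Hoang vs Rivera: Rivera, 18–1.
Hoang vs Diaz: Hoang is ranked higher on 6 ballots, Diaz on 13. Diaz wins 13–6.
Ahmed–Ekwueme: Ekwueme 10–9.
Ahmed vs Varga: Ahmed preferred on 6+2+1+7 = 16 ballots; Ahmed wins 16–3.
Ahmed–Rivera: Rivera 10–9.
Ahmed vs Diaz: 9 to 10, Diaz.
Ekwueme vs Varga: Varga wins 10–9.
Ekwueme vs Rivera: Rivera wins 17–2.
Ekwueme vs Diaz: Diaz wins 11–8.
Varga vs Rivera: Rivera wins 10–9.
Varga vs Diaz: Diaz wins 10–9.
Rivera vs Diaz: Rivera is ranked higher on 6+3 = 9 ballots, Diaz on 10. Diaz wins 10–9.
Each candidate has at least one pairwise win (Hoang beats Ahmed; Ahmed beats Varga; Ekwueme beats Hoang; Varga beats Hoang; Rivera beats Hoang; Diaz beats Hoang) — no Condorcet loser.

none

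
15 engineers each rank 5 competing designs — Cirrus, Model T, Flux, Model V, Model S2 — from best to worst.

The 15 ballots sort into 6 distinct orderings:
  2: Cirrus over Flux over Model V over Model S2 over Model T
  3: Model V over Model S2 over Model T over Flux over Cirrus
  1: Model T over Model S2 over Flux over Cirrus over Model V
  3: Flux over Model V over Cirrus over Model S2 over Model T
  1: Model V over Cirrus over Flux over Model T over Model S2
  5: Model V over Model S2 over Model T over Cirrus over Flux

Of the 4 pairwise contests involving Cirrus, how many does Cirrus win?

1

Cirrus against each rival (15 engineers):
Cirrus vs Model T: 2+3+1 = 6 for Cirrus, 9 for Model T — Model T by 9–6.
Cirrus vs Flux: Cirrus wins 8–7.
Cirrus vs Model V: Model V wins 12–3.
Cirrus vs Model S2: Model S2 wins 9–6.
Cirrus beats Flux; loses to Model T, Model V, Model S2 — 1 pairwise win.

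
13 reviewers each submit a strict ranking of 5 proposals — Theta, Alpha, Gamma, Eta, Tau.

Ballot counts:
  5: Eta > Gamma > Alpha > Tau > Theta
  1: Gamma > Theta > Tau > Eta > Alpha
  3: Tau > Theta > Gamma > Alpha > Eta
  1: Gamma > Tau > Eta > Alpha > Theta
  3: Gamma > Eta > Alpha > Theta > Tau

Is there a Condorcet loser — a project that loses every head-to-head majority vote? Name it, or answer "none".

Head-to-head results (13 reviewers):
Theta–Alpha: Alpha 9–4.
Theta vs Gamma: Gamma wins 10–3.
Theta vs Eta: Eta, 9–4.
Theta vs Tau: Theta preferred on 1+3 = 4 ballots; Tau wins 9–4.
Alpha vs Gamma: Gamma, 13–0.
Alpha vs Eta: Eta wins 10–3.
Alpha vs Tau: 5+3 = 8 for Alpha, 5 for Tau — Alpha by 8–5.
Gamma vs Eta: 1+3+1+3 = 8 for Gamma, 5 for Eta — Gamma by 8–5.
Gamma vs Tau: Gamma is ranked higher on 5+1+1+3 = 10 ballots, Tau on 3. Gamma wins 10–3.
Eta vs Tau: Eta wins 8–5.
Theta is beaten in every head-to-head and is the Condorcet loser.

Theta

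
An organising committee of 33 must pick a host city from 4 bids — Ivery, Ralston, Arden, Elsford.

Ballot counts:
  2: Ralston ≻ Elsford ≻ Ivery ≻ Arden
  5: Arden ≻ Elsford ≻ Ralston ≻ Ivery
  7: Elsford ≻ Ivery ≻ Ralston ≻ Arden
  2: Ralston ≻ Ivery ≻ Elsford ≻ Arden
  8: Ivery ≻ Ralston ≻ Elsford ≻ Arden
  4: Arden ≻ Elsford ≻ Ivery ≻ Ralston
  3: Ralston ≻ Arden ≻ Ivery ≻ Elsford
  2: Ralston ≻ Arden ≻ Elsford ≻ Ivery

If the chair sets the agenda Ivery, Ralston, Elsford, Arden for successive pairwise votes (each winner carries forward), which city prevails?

Round 1: Ivery vs Ralston — 19–14, Ivery advances.
Round 2: Ivery vs Elsford — 13–20, Elsford advances.
Round 3: Elsford vs Arden — 19–14, Elsford advances.
Elsford survives the agenda.

Elsford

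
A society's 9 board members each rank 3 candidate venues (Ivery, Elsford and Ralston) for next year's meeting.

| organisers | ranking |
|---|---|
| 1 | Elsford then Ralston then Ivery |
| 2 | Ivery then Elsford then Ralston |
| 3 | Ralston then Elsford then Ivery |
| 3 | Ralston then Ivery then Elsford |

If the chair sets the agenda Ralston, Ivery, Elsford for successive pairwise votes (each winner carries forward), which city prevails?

Ralston

Round 1: Ralston vs Ivery — 7–2, Ralston advances.
Round 2: Ralston vs Elsford — 6–3, Ralston advances.
The agenda winner is Ralston.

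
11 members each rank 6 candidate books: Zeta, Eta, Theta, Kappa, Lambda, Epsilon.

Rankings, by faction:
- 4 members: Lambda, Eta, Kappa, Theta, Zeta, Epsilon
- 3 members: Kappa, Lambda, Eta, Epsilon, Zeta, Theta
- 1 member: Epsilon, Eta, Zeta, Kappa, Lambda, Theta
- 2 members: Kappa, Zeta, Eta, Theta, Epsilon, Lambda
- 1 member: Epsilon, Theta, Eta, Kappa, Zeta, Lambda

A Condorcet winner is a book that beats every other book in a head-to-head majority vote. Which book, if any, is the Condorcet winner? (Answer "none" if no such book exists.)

Check each pair by majority over 11 ballots:
Zeta vs Eta: Zeta is ranked higher on 2 ballots, Eta on 9. Eta wins 9–2.
Zeta vs Theta: 3+1+2 = 6 for Zeta, 5 for Theta — Zeta by 6–5.
Zeta vs Kappa: 1 for Zeta, 10 for Kappa — Kappa by 10–1.
Zeta vs Lambda: Zeta is ranked higher on 1+2+1 = 4 ballots, Lambda on 7. Lambda wins 7–4.
Zeta vs Epsilon: Zeta is ranked higher on 4+2 = 6 ballots, Epsilon on 5. Zeta wins 6–5.
Eta vs Theta: Eta is ranked higher on 4+3+1+2 = 10 ballots, Theta on 1. Eta wins 10–1.
Eta vs Kappa: Eta is ranked higher on 4+1+1 = 6 ballots, Kappa on 5. Eta wins 6–5.
Eta vs Lambda: 4 to 7, Lambda.
Eta vs Epsilon: Eta is ranked higher on 4+3+2 = 9 ballots, Epsilon on 2. Eta wins 9–2.
Theta vs Kappa: 1 for Theta, 10 for Kappa — Kappa by 10–1.
Theta vs Lambda: 3 to 8, Lambda.
Theta vs Epsilon: Theta preferred on 4+2 = 6 ballots; Theta wins 6–5.
Kappa vs Lambda: 3+1+2+1 = 7 for Kappa, 4 for Lambda — Kappa by 7–4.
Kappa vs Epsilon: 9 to 2, Kappa.
Lambda vs Epsilon: Lambda preferred on 4+3 = 7 ballots; Lambda wins 7–4.
No book is unbeaten: Zeta loses to Eta; Eta loses to Lambda; Theta loses to Zeta; Kappa loses to Eta; Lambda loses to Kappa; Epsilon loses to Zeta. In particular Eta → Kappa → Lambda → Eta is a majority cycle — no Condorcet winner exists.

none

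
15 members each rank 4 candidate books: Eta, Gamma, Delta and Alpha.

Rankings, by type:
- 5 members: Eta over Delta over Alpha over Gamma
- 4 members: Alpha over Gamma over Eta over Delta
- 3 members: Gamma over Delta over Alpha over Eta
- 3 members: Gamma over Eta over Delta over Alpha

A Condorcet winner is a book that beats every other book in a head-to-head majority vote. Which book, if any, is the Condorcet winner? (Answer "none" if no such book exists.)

Check each pair by majority over 15 ballots:
Eta vs Gamma: Gamma, 10–5.
Eta vs Delta: Eta, 12–3.
Eta vs Alpha: Eta wins 8–7.
Gamma vs Delta: Gamma wins 10–5.
Gamma vs Alpha: Alpha, 9–6.
Delta vs Alpha: Delta, 11–4.
Each book drops at least one matchup (Eta loses to Gamma; Gamma loses to Alpha; Delta loses to Eta; Alpha loses to Eta); the cycle Eta → Alpha → Gamma → Eta rules out a Condorcet winner.

none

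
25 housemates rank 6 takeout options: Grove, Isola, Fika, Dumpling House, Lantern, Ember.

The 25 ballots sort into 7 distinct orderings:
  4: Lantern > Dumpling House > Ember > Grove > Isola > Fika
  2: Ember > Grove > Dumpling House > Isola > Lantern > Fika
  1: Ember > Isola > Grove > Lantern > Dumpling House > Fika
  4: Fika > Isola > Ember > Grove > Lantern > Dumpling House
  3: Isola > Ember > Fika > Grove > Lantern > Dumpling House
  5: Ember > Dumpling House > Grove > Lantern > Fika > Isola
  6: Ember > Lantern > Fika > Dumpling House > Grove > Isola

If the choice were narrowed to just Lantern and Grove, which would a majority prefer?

Ballots ranking Lantern above Grove: 4 + 6 = 10.
Ballots ranking Grove above Lantern: 25 − 10 = 15.
Grove wins the head-to-head 15–10.

Grove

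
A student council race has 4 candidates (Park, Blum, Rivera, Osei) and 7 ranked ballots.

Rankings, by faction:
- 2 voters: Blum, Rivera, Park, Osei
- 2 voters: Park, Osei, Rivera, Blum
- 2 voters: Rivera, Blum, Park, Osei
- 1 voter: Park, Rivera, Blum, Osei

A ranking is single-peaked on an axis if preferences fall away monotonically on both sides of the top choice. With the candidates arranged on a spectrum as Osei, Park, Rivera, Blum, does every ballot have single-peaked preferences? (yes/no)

yes

Axis positions: Osei=1, Park=2, Rivera=3, Blum=4.
Faction 1 (peak Blum at position 4): ranking walks positions 4-3-2-1, expanding outward from the peak — single-peaked.
Faction 2 (peak Park at position 2): ranking walks positions 2-1-3-4, expanding outward from the peak — single-peaked.
Faction 3 (peak Rivera at position 3): ranking walks positions 3-4-2-1, expanding outward from the peak — single-peaked.
Faction 4 (peak Park at position 2): ranking walks positions 2-3-4-1, expanding outward from the peak — single-peaked.
Every ranking is single-peaked on this axis.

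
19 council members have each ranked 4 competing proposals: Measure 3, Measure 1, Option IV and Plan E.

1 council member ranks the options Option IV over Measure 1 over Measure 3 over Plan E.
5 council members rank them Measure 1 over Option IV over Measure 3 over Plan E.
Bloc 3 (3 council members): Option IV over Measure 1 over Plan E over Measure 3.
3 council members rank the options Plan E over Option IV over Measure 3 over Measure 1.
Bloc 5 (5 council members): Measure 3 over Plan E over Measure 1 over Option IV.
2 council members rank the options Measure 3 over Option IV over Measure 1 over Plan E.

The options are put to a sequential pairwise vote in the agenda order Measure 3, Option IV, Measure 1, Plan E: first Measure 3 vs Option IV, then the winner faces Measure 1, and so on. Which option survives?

Measure 1

Round 1: Measure 3 vs Option IV — 7–12, Option IV advances.
Round 2: Option IV vs Measure 1 — 9–10, Measure 1 advances.
Round 3: Measure 1 vs Plan E — 11–8, Measure 1 advances.
The agenda winner is Measure 1.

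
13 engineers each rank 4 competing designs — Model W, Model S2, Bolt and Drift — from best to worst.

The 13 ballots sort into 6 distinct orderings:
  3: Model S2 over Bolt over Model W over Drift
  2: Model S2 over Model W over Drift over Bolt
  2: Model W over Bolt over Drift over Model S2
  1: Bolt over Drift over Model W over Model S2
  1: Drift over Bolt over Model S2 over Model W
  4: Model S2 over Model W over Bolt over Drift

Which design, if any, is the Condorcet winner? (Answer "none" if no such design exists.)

Head-to-head results (13 engineers):
Model W vs Model S2: 2+1 = 3 for Model W, 10 for Model S2 — Model S2 by 10–3.
Model W–Bolt: Model W 8–5.
Model W vs Drift: 11 to 2, Model W.
Model S2–Bolt: Model S2 9–4.
Model S2 vs Drift: Model S2 is ranked higher on 3+2+4 = 9 ballots, Drift on 4. Model S2 wins 9–4.
Bolt vs Drift: 10 to 3, Bolt.
Model S2 wins every pairwise contest, so Model S2 is the Condorcet winner.

Model S2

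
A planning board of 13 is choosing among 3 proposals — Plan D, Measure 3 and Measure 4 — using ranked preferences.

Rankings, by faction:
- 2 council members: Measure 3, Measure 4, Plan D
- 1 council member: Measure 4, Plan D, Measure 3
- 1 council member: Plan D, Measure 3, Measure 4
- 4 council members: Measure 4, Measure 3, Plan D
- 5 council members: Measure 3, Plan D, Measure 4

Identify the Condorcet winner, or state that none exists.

Pairwise majorities:
Plan D vs Measure 3: Measure 3 wins 11–2.
Plan D–Measure 4: Measure 4 7–6.
Measure 3–Measure 4: Measure 3 8–5.
Only Measure 3 has no losses; Measure 3 is the Condorcet winner.

Measure 3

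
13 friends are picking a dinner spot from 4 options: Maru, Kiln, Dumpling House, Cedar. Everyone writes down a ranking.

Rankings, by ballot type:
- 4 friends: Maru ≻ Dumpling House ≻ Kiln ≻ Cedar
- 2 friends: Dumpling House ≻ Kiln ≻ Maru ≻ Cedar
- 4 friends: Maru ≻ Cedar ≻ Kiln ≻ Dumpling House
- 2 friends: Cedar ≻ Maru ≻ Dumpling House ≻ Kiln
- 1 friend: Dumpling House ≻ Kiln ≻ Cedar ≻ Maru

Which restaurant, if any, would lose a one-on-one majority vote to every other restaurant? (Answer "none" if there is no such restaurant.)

Cedar

Head-to-head results (13 friends):
Maru vs Kiln: Maru preferred on 4+4+2 = 10 ballots; Maru wins 10–3.
Maru vs Dumpling House: Maru is ranked higher on 4+4+2 = 10 ballots, Dumpling House on 3. Maru wins 10–3.
Maru vs Cedar: Maru, 10–3.
Kiln vs Dumpling House: 4 to 9, Dumpling House.
Kiln vs Cedar: 7 to 6, Kiln.
Dumpling House–Cedar: Dumpling House 7–6.
Only Cedar has no wins; Cedar is the Condorcet loser.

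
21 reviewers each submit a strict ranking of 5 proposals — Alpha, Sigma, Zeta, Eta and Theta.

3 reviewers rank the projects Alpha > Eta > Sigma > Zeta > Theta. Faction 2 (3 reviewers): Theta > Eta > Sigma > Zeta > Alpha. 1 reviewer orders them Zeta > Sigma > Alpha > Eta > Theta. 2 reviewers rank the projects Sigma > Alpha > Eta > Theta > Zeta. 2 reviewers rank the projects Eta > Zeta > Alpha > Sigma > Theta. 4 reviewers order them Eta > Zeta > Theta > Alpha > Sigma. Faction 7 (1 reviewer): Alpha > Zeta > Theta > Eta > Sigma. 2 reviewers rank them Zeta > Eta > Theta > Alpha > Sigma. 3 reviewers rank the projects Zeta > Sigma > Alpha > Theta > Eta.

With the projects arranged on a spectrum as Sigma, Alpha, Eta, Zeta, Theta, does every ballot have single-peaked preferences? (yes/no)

no

Axis positions: Sigma=1, Alpha=2, Eta=3, Zeta=4, Theta=5.
Faction 1 (peak Alpha at position 2): ranking walks positions 2-3-1-4-5, expanding outward from the peak — single-peaked.
Faction 2: ranking walks positions 5-3-1-4-2; Eta is ranked above Zeta even though Zeta lies between Eta and the peak Theta on the axis — preferences dip and rise again. Not single-peaked.
Faction 3: ranking walks positions 4-1-2-3-5; Sigma is ranked above Eta even though Eta lies between Sigma and the peak Zeta on the axis — preferences dip and rise again. Not single-peaked.
Faction 4: ranking walks positions 1-2-3-5-4; Theta is ranked above Zeta even though Zeta lies between Theta and the peak Sigma on the axis — preferences dip and rise again. Not single-peaked.
Faction 5 (peak Eta at position 3): ranking walks positions 3-4-2-1-5, expanding outward from the peak — single-peaked.
Faction 6 (peak Eta at position 3): ranking walks positions 3-4-5-2-1, expanding outward from the peak — single-peaked.
Faction 7: ranking walks positions 2-4-5-3-1; Zeta is ranked above Eta even though Eta lies between Zeta and the peak Alpha on the axis — preferences dip and rise again. Not single-peaked.
Faction 8 (peak Zeta at position 4): ranking walks positions 4-3-5-2-1, expanding outward from the peak — single-peaked.
Faction 9: ranking walks positions 4-1-2-5-3; Sigma is ranked above Eta even though Eta lies between Sigma and the peak Zeta on the axis — preferences dip and rise again. Not single-peaked.
Faction 2 violates single-peakedness, so the profile is not single-peaked on this axis.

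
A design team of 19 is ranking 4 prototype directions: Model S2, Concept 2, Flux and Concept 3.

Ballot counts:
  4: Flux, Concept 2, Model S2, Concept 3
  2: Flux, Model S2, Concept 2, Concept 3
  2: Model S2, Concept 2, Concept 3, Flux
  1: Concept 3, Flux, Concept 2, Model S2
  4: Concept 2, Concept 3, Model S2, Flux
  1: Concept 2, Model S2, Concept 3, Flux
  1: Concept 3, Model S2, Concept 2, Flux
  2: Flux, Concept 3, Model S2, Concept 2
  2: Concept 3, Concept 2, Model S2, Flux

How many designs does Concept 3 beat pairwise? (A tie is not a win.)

Concept 3 against each rival (19 engineers):
Concept 3 vs Model S2: Concept 3 is ranked higher on 1+4+1+2+2 = 10 ballots, Model S2 on 9. Concept 3 wins 10–9.
Concept 3–Concept 2: Concept 2 13–6.
Concept 3 vs Flux: 11 to 8, Concept 3.
Concept 3 beats Model S2, Flux; loses to Concept 2 — 2 pairwise wins.

2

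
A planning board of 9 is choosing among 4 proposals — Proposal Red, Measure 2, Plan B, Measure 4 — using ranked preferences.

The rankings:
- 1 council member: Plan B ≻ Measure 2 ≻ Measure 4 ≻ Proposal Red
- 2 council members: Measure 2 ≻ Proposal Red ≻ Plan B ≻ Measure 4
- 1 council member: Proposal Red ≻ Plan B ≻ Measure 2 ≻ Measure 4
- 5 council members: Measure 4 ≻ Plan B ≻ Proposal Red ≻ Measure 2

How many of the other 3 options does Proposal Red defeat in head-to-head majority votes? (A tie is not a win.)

1

Proposal Red against each rival (9 council members):
Proposal Red vs Measure 2: Proposal Red wins 6–3.
Proposal Red vs Plan B: Plan B, 6–3.
Proposal Red vs Measure 4: Measure 4 wins 6–3.
Proposal Red beats Measure 2; loses to Plan B, Measure 4 — 1 pairwise win.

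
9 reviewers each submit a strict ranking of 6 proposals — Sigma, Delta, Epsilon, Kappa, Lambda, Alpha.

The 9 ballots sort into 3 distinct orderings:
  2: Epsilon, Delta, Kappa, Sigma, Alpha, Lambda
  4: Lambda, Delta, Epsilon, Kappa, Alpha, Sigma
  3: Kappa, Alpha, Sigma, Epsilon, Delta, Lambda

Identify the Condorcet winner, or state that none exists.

Head-to-head results (9 reviewers):
Sigma vs Delta: Sigma preferred on 3 ballots; Delta wins 6–3.
Sigma vs Epsilon: 3 for Sigma, 6 for Epsilon — Epsilon by 6–3.
Sigma vs Kappa: 0 to 9, Kappa.
Sigma vs Lambda: Sigma is ranked higher on 2+3 = 5 ballots, Lambda on 4. Sigma wins 5–4.
Sigma vs Alpha: Sigma is ranked higher on 2 ballots, Alpha on 7. Alpha wins 7–2.
Delta vs Epsilon: 4 for Delta, 5 for Epsilon — Epsilon by 5–4.
Delta vs Kappa: Delta is ranked higher on 2+4 = 6 ballots, Kappa on 3. Delta wins 6–3.
Delta vs Lambda: Delta preferred on 2+3 = 5 ballots; Delta wins 5–4.
Delta vs Alpha: Delta is ranked higher on 2+4 = 6 ballots, Alpha on 3. Delta wins 6–3.
Epsilon vs Kappa: Epsilon preferred on 2+4 = 6 ballots; Epsilon wins 6–3.
Epsilon vs Lambda: Epsilon preferred on 2+3 = 5 ballots; Epsilon wins 5–4.
Epsilon vs Alpha: Epsilon preferred on 2+4 = 6 ballots; Epsilon wins 6–3.
Kappa vs Lambda: 5 to 4, Kappa.
Kappa vs Alpha: 9 to 0, Kappa.
Lambda vs Alpha: 4 to 5, Alpha.
Epsilon defeats every rival head-to-head and is the Condorcet winner.

Epsilon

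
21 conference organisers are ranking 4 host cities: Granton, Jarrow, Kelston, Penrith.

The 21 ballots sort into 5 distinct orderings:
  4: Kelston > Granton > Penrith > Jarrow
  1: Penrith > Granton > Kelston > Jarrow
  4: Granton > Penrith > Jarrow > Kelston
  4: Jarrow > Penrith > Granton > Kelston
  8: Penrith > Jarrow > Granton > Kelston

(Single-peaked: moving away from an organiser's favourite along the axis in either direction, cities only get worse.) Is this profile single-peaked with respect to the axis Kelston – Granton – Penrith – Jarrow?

Axis positions: Kelston=1, Granton=2, Penrith=3, Jarrow=4.
Group 1 (peak Kelston at position 1): ranking walks positions 1-2-3-4, expanding outward from the peak — single-peaked.
Group 2 (peak Penrith at position 3): ranking walks positions 3-2-1-4, expanding outward from the peak — single-peaked.
Group 3 (peak Granton at position 2): ranking walks positions 2-3-4-1, expanding outward from the peak — single-peaked.
Group 4 (peak Jarrow at position 4): ranking walks positions 4-3-2-1, expanding outward from the peak — single-peaked.
Group 5 (peak Penrith at position 3): ranking walks positions 3-4-2-1, expanding outward from the peak — single-peaked.
Every ranking is single-peaked on this axis.

yes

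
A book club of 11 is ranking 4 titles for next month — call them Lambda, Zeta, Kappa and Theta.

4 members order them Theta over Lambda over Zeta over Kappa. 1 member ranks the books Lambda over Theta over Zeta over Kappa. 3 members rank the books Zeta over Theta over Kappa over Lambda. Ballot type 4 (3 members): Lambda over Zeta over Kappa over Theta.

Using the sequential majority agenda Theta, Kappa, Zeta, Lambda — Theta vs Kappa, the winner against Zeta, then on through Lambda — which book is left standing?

Lambda

Round 1: Theta vs Kappa — 8–3, Theta advances.
Round 2: Theta vs Zeta — 5–6, Zeta advances.
Round 3: Zeta vs Lambda — 3–8, Lambda advances.
The agenda winner is Lambda.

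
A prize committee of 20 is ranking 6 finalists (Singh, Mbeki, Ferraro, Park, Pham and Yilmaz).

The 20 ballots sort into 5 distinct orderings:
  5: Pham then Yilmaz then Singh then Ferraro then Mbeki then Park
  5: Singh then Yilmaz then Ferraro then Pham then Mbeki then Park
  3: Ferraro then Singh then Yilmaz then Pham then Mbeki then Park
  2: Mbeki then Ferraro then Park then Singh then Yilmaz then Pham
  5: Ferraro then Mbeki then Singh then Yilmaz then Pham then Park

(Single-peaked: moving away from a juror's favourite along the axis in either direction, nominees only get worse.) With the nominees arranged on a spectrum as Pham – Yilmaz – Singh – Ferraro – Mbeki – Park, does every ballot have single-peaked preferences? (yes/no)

Axis positions: Pham=1, Yilmaz=2, Singh=3, Ferraro=4, Mbeki=5, Park=6.
Faction 1 (peak Pham at position 1): ranking walks positions 1-2-3-4-5-6, expanding outward from the peak — single-peaked.
Faction 2 (peak Singh at position 3): ranking walks positions 3-2-4-1-5-6, expanding outward from the peak — single-peaked.
Faction 3 (peak Ferraro at position 4): ranking walks positions 4-3-2-1-5-6, expanding outward from the peak — single-peaked.
Faction 4 (peak Mbeki at position 5): ranking walks positions 5-4-6-3-2-1, expanding outward from the peak — single-peaked.
Faction 5 (peak Ferraro at position 4): ranking walks positions 4-5-3-2-1-6, expanding outward from the peak — single-peaked.
Every ranking is single-peaked on this axis.

yes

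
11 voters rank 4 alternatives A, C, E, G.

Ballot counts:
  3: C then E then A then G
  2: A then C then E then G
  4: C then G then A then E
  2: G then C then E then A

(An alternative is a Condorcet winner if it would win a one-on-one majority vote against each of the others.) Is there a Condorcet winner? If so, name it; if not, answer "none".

Check each pair by majority over 11 ballots:
A–C: C 9–2.
A–E: A 6–5.
A vs G: G, 6–5.
C vs E: C wins 11–0.
C vs G: C wins 9–2.
E vs G: G, 6–5.
C defeats every rival head-to-head and is the Condorcet winner.

C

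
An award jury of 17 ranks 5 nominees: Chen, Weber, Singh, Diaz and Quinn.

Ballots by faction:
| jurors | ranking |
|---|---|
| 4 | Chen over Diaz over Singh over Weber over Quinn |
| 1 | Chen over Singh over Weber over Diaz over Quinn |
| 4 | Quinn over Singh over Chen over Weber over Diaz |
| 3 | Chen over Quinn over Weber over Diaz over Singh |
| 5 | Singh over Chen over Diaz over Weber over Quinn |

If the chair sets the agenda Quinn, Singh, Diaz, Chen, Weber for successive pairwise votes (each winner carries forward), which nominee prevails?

Singh

Round 1: Quinn vs Singh — 7–10, Singh advances.
Round 2: Singh vs Diaz — 10–7, Singh advances.
Round 3: Singh vs Chen — 9–8, Singh advances.
Round 4: Singh vs Weber — 14–3, Singh advances.
Singh survives the agenda.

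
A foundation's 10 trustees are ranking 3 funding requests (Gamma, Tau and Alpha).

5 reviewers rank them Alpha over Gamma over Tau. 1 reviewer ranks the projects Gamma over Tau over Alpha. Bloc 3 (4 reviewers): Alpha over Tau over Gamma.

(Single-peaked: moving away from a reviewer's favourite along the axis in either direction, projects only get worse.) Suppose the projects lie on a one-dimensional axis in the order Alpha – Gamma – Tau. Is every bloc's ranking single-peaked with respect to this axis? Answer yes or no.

no

Axis positions: Alpha=1, Gamma=2, Tau=3.
Bloc 1 (peak Alpha at position 1): ranking walks positions 1-2-3, expanding outward from the peak — single-peaked.
Bloc 2 (peak Gamma at position 2): ranking walks positions 2-3-1, expanding outward from the peak — single-peaked.
Bloc 3: ranking walks positions 1-3-2; Tau is ranked above Gamma even though Gamma lies between Tau and the peak Alpha on the axis — preferences dip and rise again. Not single-peaked.
Bloc 3 violates single-peakedness, so the profile is not single-peaked on this axis.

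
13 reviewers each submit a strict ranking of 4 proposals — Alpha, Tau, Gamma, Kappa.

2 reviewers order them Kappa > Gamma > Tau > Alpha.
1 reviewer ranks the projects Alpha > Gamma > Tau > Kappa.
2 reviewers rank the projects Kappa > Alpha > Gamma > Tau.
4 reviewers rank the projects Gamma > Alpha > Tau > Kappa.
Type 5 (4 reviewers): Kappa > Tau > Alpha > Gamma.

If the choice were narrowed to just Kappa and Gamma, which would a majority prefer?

Kappa

Ballots ranking Kappa above Gamma: 2 + 2 + 4 = 8.
Ballots ranking Gamma above Kappa: 13 − 8 = 5.
Kappa wins the head-to-head 8–5.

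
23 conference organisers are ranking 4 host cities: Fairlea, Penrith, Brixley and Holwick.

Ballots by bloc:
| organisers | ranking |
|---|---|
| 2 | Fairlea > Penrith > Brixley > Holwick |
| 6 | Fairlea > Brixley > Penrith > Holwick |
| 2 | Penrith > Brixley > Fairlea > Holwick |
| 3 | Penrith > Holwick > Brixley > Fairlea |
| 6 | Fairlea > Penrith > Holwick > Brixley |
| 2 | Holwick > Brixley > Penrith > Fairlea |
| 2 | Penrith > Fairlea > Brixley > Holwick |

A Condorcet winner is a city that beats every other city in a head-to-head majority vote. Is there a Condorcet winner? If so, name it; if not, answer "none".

Fairlea

Pairwise majorities:
Fairlea vs Penrith: Fairlea wins 14–9.
Fairlea vs Brixley: Fairlea wins 16–7.
Fairlea vs Holwick: Fairlea wins 18–5.
Penrith vs Brixley: Penrith, 15–8.
Penrith vs Holwick: Penrith, 21–2.
Brixley–Holwick: Brixley 12–11.
Fairlea defeats every rival head-to-head and is the Condorcet winner.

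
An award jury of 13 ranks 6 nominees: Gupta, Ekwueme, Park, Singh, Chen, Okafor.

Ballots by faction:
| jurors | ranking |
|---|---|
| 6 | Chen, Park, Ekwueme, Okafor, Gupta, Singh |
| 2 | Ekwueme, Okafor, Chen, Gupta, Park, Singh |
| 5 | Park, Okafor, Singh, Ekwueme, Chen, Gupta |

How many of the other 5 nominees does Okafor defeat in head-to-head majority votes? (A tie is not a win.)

3

Okafor against each rival (13 jurors):
Okafor vs Gupta: Okafor wins 13–0.
Okafor vs Ekwueme: Ekwueme, 8–5.
Okafor vs Park: 2 to 11, Park.
Okafor vs Singh: Okafor, 13–0.
Okafor vs Chen: Okafor wins 7–6.
Okafor beats Gupta, Singh, Chen; loses to Ekwueme, Park — 3 pairwise wins.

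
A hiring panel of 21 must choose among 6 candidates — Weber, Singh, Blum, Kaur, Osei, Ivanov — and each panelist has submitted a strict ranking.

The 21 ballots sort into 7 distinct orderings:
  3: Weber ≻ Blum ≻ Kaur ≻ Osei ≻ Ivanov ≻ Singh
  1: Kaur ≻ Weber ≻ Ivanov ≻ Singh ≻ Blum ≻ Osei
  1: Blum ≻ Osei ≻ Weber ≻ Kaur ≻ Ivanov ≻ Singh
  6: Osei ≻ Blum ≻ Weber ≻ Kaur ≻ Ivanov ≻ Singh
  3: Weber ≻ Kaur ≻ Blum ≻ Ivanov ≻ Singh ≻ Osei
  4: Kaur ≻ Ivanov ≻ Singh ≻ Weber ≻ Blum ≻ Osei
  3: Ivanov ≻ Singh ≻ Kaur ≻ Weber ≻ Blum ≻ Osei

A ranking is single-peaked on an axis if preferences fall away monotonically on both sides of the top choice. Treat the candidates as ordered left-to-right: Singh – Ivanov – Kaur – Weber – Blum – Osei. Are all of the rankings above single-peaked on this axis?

Axis positions: Singh=1, Ivanov=2, Kaur=3, Weber=4, Blum=5, Osei=6.
Bloc 1 (peak Weber at position 4): ranking walks positions 4-5-3-6-2-1, expanding outward from the peak — single-peaked.
Bloc 2 (peak Kaur at position 3): ranking walks positions 3-4-2-1-5-6, expanding outward from the peak — single-peaked.
Bloc 3 (peak Blum at position 5): ranking walks positions 5-6-4-3-2-1, expanding outward from the peak — single-peaked.
Bloc 4 (peak Osei at position 6): ranking walks positions 6-5-4-3-2-1, expanding outward from the peak — single-peaked.
Bloc 5 (peak Weber at position 4): ranking walks positions 4-3-5-2-1-6, expanding outward from the peak — single-peaked.
Bloc 6 (peak Kaur at position 3): ranking walks positions 3-2-1-4-5-6, expanding outward from the peak — single-peaked.
Bloc 7 (peak Ivanov at position 2): ranking walks positions 2-1-3-4-5-6, expanding outward from the peak — single-peaked.
Every ranking is single-peaked on this axis.

yes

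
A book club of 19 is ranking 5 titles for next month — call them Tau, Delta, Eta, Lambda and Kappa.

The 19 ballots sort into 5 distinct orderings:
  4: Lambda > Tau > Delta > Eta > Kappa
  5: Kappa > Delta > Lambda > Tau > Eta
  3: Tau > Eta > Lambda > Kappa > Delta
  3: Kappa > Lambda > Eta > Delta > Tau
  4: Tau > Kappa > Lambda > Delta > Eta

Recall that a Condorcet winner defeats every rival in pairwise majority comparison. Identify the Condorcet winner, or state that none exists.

none

Pairwise majorities:
Tau vs Delta: Tau wins 11–8.
Tau vs Eta: Tau, 16–3.
Tau vs Lambda: Lambda, 12–7.
Tau–Kappa: Tau 11–8.
Delta vs Eta: Delta wins 13–6.
Delta–Lambda: Lambda 14–5.
Delta vs Kappa: Kappa wins 15–4.
Eta vs Lambda: Lambda wins 16–3.
Eta vs Kappa: Kappa, 12–7.
Lambda vs Kappa: Kappa wins 12–7.
No book is unbeaten: Tau loses to Lambda; Delta loses to Tau; Eta loses to Tau; Lambda loses to Kappa; Kappa loses to Tau. In particular Tau > Kappa > Lambda > Tau is a majority cycle — no Condorcet winner exists.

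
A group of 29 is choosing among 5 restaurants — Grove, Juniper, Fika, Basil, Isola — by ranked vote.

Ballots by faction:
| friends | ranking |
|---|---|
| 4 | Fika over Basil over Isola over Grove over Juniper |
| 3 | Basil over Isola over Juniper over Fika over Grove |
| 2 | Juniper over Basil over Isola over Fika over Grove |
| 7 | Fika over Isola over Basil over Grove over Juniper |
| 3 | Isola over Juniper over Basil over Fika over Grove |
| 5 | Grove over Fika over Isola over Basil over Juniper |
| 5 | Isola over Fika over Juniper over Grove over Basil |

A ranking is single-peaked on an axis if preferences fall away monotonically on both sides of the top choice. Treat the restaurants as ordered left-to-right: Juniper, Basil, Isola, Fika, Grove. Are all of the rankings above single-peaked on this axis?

Axis positions: Juniper=1, Basil=2, Isola=3, Fika=4, Grove=5.
Faction 1: ranking walks positions 4-2-3-5-1; Basil is ranked above Isola even though Isola lies between Basil and the peak Fika on the axis — preferences dip and rise again. Not single-peaked.
Faction 2 (peak Basil at position 2): ranking walks positions 2-3-1-4-5, expanding outward from the peak — single-peaked.
Faction 3 (peak Juniper at position 1): ranking walks positions 1-2-3-4-5, expanding outward from the peak — single-peaked.
Faction 4 (peak Fika at position 4): ranking walks positions 4-3-2-5-1, expanding outward from the peak — single-peaked.
Faction 5: ranking walks positions 3-1-2-4-5; Juniper is ranked above Basil even though Basil lies between Juniper and the peak Isola on the axis — preferences dip and rise again. Not single-peaked.
Faction 6 (peak Grove at position 5): ranking walks positions 5-4-3-2-1, expanding outward from the peak — single-peaked.
Faction 7: ranking walks positions 3-4-1-5-2; Juniper is ranked above Basil even though Basil lies between Juniper and the peak Isola on the axis — preferences dip and rise again. Not single-peaked.
Faction 1 violates single-peakedness, so the profile is not single-peaked on this axis.

no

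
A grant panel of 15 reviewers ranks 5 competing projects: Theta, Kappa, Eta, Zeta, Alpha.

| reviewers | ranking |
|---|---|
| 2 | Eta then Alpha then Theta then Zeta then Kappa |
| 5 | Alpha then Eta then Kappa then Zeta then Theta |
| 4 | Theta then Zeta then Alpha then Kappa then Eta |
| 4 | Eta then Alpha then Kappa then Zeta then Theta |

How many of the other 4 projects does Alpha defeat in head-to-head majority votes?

Alpha against each rival (15 reviewers):
Alpha vs Theta: Alpha wins 11–4.
Alpha vs Kappa: 2+5+4+4 = 15 for Alpha, 0 for Kappa — Alpha by 15–0.
Alpha vs Eta: 5+4 = 9 for Alpha, 6 for Eta — Alpha by 9–6.
Alpha–Zeta: Alpha 11–4.
Alpha beats Theta, Kappa, Eta, Zeta — 4 pairwise wins.

4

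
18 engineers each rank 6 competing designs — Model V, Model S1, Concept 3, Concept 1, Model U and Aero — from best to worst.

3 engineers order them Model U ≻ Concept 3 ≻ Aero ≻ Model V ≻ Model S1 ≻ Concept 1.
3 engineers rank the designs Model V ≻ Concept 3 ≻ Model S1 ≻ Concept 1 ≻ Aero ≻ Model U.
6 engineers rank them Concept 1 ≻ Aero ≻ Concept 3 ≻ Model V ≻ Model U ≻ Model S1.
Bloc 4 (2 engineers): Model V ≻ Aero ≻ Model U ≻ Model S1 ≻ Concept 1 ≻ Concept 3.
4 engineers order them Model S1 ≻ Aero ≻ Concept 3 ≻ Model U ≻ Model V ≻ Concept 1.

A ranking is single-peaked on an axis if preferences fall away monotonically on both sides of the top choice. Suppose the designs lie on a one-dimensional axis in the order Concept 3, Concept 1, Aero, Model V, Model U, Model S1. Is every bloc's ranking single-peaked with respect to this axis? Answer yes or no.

no

Axis positions: Concept 3=1, Concept 1=2, Aero=3, Model V=4, Model U=5, Model S1=6.
Bloc 1: ranking walks positions 5-1-3-4-6-2; Concept 3 is ranked above Model V even though Model V lies between Concept 3 and the peak Model U on the axis — preferences dip and rise again. Not single-peaked.
Bloc 2: ranking walks positions 4-1-6-2-3-5; Concept 3 is ranked above Aero even though Aero lies between Concept 3 and the peak Model V on the axis — preferences dip and rise again. Not single-peaked.
Bloc 3 (peak Concept 1 at position 2): ranking walks positions 2-3-1-4-5-6, expanding outward from the peak — single-peaked.
Bloc 4 (peak Model V at position 4): ranking walks positions 4-3-5-6-2-1, expanding outward from the peak — single-peaked.
Bloc 5: ranking walks positions 6-3-1-5-4-2; Aero is ranked above Model U even though Model U lies between Aero and the peak Model S1 on the axis — preferences dip and rise again. Not single-peaked.
Bloc 1 violates single-peakedness, so the profile is not single-peaked on this axis.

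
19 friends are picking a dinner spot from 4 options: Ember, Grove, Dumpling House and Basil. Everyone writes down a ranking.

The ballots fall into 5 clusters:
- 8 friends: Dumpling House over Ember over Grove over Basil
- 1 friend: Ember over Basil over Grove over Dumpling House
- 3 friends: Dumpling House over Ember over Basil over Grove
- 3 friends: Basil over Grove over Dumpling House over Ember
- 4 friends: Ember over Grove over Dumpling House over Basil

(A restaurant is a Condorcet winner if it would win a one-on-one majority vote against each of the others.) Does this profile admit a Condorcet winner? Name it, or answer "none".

Dumpling House

Check each pair by majority over 19 ballots:
Ember vs Grove: Ember is ranked higher on 8+1+3+4 = 16 ballots, Grove on 3. Ember wins 16–3.
Ember vs Dumpling House: 1+4 = 5 for Ember, 14 for Dumpling House — Dumpling House by 14–5.
Ember vs Basil: Ember preferred on 8+1+3+4 = 16 ballots; Ember wins 16–3.
Grove vs Dumpling House: 8 to 11, Dumpling House.
Grove vs Basil: 12 to 7, Grove.
Dumpling House vs Basil: Dumpling House preferred on 8+3+4 = 15 ballots; Dumpling House wins 15–4.
Dumpling House wins every pairwise contest, so Dumpling House is the Condorcet winner.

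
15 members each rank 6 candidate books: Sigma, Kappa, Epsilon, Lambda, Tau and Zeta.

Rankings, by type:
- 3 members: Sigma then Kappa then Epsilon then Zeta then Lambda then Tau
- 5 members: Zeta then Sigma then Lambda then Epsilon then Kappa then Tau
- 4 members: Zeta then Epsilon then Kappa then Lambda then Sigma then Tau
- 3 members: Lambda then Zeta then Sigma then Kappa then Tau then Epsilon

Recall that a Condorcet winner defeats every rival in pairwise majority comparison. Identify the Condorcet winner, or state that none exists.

Pairwise majorities:
Sigma vs Kappa: Sigma is ranked higher on 3+5+3 = 11 ballots, Kappa on 4. Sigma wins 11–4.
Sigma vs Epsilon: 11 to 4, Sigma.
Sigma vs Lambda: Sigma is ranked higher on 3+5 = 8 ballots, Lambda on 7. Sigma wins 8–7.
Sigma vs Tau: 15 to 0, Sigma.
Sigma vs Zeta: 3 to 12, Zeta.
Kappa vs Epsilon: Kappa is ranked higher on 3+3 = 6 ballots, Epsilon on 9. Epsilon wins 9–6.
Kappa vs Lambda: Kappa preferred on 3+4 = 7 ballots; Lambda wins 8–7.
Kappa vs Tau: 3+5+4+3 = 15 for Kappa, 0 for Tau — Kappa by 15–0.
Kappa vs Zeta: Kappa preferred on 3 ballots; Zeta wins 12–3.
Epsilon vs Lambda: 3+4 = 7 for Epsilon, 8 for Lambda — Lambda by 8–7.
Epsilon vs Tau: Epsilon is ranked higher on 3+5+4 = 12 ballots, Tau on 3. Epsilon wins 12–3.
Epsilon vs Zeta: Epsilon preferred on 3 ballots; Zeta wins 12–3.
Lambda vs Tau: 3+5+4+3 = 15 for Lambda, 0 for Tau — Lambda by 15–0.
Lambda vs Zeta: 3 for Lambda, 12 for Zeta — Zeta by 12–3.
Tau vs Zeta: Tau is ranked higher on 0 ballots, Zeta on 15. Zeta wins 15–0.
Zeta wins every pairwise contest, so Zeta is the Condorcet winner.

Zeta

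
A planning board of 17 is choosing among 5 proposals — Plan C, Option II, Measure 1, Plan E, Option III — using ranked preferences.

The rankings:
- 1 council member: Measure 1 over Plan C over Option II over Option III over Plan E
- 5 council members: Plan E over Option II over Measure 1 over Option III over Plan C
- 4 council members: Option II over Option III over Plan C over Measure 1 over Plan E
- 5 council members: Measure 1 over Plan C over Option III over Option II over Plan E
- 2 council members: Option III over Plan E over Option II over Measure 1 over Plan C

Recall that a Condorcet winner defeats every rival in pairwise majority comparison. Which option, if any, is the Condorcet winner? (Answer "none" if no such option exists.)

Pairwise majorities:
Plan C vs Option II: Option II, 11–6.
Plan C vs Measure 1: Measure 1 wins 13–4.
Plan C–Plan E: Plan C 10–7.
Plan C vs Option III: Option III, 11–6.
Option II vs Measure 1: Option II, 11–6.
Option II–Plan E: Option II 10–7.
Option II–Option III: Option II 10–7.
Measure 1–Plan E: Measure 1 10–7.
Measure 1 vs Option III: Measure 1 wins 11–6.
Plan E–Option III: Option III 12–5.
Option II wins every pairwise contest, so Option II is the Condorcet winner.

Option II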